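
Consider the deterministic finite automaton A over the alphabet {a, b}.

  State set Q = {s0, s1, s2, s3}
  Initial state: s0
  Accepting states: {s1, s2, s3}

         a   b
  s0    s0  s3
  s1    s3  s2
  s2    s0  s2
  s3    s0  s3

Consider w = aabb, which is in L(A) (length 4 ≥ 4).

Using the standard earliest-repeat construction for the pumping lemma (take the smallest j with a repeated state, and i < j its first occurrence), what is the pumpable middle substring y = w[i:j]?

State sequence: s0 -a-> s0 -a-> s0 -b-> s3 -b-> s3
First repeat at step 1: s0 was already visited.

So i = 0, j = 1, giving x = w[0:0] = ε, y = w[0:1] = a, z = w[1:4] = abb.
Check: |xy| = 1 ≤ 4 and |y| = 1 ≥ 1. Reading y takes A from s0 back to s0, so every xyⁱz is accepted.

a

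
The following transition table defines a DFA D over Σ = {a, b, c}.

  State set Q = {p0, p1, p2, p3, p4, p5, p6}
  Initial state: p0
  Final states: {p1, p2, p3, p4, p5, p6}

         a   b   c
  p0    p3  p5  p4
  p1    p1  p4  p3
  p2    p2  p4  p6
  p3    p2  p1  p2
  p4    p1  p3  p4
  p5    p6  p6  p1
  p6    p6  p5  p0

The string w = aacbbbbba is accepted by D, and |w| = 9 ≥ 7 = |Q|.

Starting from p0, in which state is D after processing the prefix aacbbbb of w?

State sequence: p0 -a-> p3 -a-> p2 -c-> p6 -b-> p5 -b-> p6 -b-> p5 -b-> p6

After reading 7 characters, D is in state p6.

p6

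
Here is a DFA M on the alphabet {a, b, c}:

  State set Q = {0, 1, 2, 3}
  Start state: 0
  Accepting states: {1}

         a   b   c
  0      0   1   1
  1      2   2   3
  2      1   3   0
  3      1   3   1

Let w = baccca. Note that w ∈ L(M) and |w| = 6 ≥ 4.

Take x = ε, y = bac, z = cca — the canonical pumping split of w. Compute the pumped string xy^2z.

xy^2z = ε·bac·bac·cca = bacbaccca.
Reading y = bac takes M from 0 back to 0, so after x·y·y the machine is still in 0, and z then leads to the accepting state 1. Hence bacbaccca ∈ L(M).

bacbaccca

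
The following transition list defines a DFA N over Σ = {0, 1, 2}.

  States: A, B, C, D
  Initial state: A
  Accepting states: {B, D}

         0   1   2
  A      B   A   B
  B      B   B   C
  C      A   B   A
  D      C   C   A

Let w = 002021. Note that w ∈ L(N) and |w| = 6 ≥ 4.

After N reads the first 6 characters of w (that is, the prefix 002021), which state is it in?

B

Run of N on the first 6 characters of w = 0 0 2 0 2 1:
  step 0: A  (start)
  step 1: B  (read 0: A→B)
  step 2: B  (read 0: B→B)
  step 3: C  (read 2: B→C)
  step 4: A  (read 0: C→A)
  step 5: B  (read 2: A→B)
  step 6: B  (read 1: B→B)

After reading 6 characters, N is in state B.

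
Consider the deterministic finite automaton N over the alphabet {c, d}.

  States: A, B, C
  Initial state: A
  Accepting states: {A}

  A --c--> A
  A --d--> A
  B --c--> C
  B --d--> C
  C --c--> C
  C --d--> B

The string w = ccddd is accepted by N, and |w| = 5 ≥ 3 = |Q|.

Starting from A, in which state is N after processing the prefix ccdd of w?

A

Run of N on the first 4 characters of w = c c d d:
  step 0: A  (start)
  step 1: A  (read c: A→A)
  step 2: A  (read c: A→A)
  step 3: A  (read d: A→A)
  step 4: A  (read d: A→A)

After reading 4 characters, N is in state A.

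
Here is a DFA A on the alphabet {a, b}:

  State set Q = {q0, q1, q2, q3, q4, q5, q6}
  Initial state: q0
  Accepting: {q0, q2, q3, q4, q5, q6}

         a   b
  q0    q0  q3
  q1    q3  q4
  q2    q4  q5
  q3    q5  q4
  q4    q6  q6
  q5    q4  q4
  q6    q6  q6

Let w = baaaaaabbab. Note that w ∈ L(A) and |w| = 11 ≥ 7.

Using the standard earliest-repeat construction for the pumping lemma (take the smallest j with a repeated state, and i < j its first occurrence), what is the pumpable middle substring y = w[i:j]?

State sequence: q0 -b-> q3 -a-> q5 -a-> q4 -a-> q6 -a-> q6 -a-> q6 -a-> q6 -b-> q6 -b-> q6 -a-> q6 -b-> q6
First repeat at step 5: q6 was already visited.

So i = 4, j = 5, giving x = w[0:4] = baaa, y = w[4:5] = a, z = w[5:11] = aabbab.
Check: |xy| = 5 ≤ 7 and |y| = 1 ≥ 1. Reading y takes A from q6 back to q6, so every xyⁱz is accepted.

a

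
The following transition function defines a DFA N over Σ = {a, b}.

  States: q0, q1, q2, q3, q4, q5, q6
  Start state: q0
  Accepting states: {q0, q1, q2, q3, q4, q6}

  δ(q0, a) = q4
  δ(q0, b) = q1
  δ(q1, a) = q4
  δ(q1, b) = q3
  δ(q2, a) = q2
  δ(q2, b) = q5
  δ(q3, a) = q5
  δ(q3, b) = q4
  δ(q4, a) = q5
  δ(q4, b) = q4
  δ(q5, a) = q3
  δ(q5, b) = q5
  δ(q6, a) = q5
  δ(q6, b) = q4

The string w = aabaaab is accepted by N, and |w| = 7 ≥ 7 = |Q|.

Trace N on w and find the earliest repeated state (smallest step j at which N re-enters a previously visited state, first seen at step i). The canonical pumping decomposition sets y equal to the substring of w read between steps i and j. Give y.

b

Run of N on w = a a b a a a b:
  step 0: q0  (start)
  step 1: q4  (read a: q0→q4)
  step 2: q5  (read a: q4→q5)
  step 3: q5  (read b: q5→q5)   ← first repeat (q5 seen earlier)
  step 4: q3  (read a: q5→q3)
  step 5: q5  (read a: q3→q5)
  step 6: q3  (read a: q5→q3)
  step 7: q4  (read b: q3→q4)

So i = 2, j = 3, giving x = w[0:2] = aa, y = w[2:3] = b, z = w[3:7] = aaab.
Check: |xy| = 3 ≤ 7 and |y| = 1 ≥ 1. Reading y takes N from q5 back to q5, so every xyⁱz is accepted.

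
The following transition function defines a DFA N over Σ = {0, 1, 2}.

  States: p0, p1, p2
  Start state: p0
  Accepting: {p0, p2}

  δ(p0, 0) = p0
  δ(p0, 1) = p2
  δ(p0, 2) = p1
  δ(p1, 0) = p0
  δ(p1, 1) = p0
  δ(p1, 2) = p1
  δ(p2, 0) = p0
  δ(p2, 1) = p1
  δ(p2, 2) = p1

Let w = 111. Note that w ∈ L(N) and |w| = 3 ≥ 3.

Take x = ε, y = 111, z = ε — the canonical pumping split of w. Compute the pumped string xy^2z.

111111

xy^2z = ε·111·111·ε = 111111.
Reading y = 111 takes N from p0 back to p0, so after x·y·y the machine is still in p0, and z then leads to the accepting state p0. Hence 111111 ∈ L(N).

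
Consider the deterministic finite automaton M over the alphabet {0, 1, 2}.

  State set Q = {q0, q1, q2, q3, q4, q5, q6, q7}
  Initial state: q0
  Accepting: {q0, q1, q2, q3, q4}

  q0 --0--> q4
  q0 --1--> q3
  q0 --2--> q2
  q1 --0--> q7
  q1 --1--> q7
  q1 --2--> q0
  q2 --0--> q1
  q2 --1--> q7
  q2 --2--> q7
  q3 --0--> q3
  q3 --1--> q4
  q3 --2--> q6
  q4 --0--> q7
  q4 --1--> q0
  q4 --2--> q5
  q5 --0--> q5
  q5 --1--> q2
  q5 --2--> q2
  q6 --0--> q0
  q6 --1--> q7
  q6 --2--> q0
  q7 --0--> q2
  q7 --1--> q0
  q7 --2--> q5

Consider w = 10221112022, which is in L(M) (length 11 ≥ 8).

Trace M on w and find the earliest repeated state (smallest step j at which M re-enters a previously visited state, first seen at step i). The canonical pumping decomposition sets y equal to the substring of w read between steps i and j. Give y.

0

Run of M on w = 1 0 2 2 1 1 1 2 0 2 2:
  step 0: q0  (start)
  step 1: q3  (read 1: q0→q3)
  step 2: q3  (read 0: q3→q3)   ← first repeat (q3 seen earlier)
  step 3: q6  (read 2: q3→q6)
  step 4: q0  (read 2: q6→q0)
  step 5: q3  (read 1: q0→q3)
  step 6: q4  (read 1: q3→q4)
  step 7: q0  (read 1: q4→q0)
  step 8: q2  (read 2: q0→q2)
  step 9: q1  (read 0: q2→q1)
  step 10: q0  (read 2: q1→q0)
  step 11: q2  (read 2: q0→q2)

So i = 1, j = 2, giving x = w[0:1] = 1, y = w[1:2] = 0, z = w[2:11] = 221112022.
Check: |xy| = 2 ≤ 8 and |y| = 1 ≥ 1. Reading y takes M from q3 back to q3, so every xyⁱz is accepted.
With |Q| = 8, pigeonhole forces a state repeat no later than step 8; the substring read between the first and second visits to that state can be pumped.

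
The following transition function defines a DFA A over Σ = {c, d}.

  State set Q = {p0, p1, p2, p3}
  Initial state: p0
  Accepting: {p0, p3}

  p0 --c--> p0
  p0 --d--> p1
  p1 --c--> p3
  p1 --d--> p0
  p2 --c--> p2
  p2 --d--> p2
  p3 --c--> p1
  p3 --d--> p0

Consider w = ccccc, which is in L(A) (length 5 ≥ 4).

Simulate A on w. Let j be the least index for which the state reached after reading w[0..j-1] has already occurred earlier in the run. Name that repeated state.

Run of A on w = c c c c c:
  step 0: p0  (start)
  step 1: p0  (read c: p0→p0)   ← first repeat (p0 seen earlier)
  step 2: p0  (read c: p0→p0)
  step 3: p0  (read c: p0→p0)
  step 4: p0  (read c: p0→p0)
  step 5: p0  (read c: p0→p0)

The earliest repeat is at step j = 1: A is in p0, which it already visited at step i = 0.
Since A has 4 states, any run of length ≥ 4 visits 4+1 states, so by pigeonhole some state repeats within the first 4 steps — that repeat gives the pumpable loop.

p0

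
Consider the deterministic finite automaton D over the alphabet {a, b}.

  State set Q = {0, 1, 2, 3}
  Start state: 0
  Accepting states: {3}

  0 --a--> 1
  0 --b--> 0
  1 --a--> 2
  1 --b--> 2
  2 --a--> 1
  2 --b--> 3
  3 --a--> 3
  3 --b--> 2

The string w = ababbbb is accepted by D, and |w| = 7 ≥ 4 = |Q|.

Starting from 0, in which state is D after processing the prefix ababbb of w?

2

State sequence: 0 -a-> 1 -b-> 2 -a-> 1 -b-> 2 -b-> 3 -b-> 2

After reading 6 characters, D is in state 2.
(This kind of state-tracing is the core of the pumping-lemma construction: with 4 states, pigeonhole forces a repeat within the first 4 steps.)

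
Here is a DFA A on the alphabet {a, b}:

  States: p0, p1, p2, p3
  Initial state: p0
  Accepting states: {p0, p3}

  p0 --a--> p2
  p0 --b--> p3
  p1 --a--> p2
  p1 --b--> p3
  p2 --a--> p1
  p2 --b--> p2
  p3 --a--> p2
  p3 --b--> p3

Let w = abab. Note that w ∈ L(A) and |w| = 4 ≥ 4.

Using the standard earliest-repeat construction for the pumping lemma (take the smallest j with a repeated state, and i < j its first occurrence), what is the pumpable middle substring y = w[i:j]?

Run of A on w = a b a b:
  step 0: p0  (start)
  step 1: p2  (read a: p0→p2)
  step 2: p2  (read b: p2→p2)   ← first repeat (p2 seen earlier)
  step 3: p1  (read a: p2→p1)
  step 4: p3  (read b: p1→p3)

So i = 1, j = 2, giving x = w[0:1] = a, y = w[1:2] = b, z = w[2:4] = ab.
Check: |xy| = 2 ≤ 4 and |y| = 1 ≥ 1. Reading y takes A from p2 back to p2, so every xyⁱz is accepted.

b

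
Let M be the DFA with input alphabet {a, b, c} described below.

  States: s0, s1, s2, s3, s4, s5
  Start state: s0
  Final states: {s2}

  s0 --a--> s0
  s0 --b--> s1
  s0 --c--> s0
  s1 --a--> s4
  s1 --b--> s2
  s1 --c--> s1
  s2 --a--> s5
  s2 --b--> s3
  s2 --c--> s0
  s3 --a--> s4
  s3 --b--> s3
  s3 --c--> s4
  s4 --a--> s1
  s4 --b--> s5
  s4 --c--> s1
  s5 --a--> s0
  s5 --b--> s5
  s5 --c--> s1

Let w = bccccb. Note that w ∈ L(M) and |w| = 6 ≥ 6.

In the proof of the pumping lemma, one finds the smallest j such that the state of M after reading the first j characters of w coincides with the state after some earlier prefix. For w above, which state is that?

Run of M on w = b c c c c b:
  step 0: s0  (start)
  step 1: s1  (read b: s0→s1)
  step 2: s1  (read c: s1→s1)   ← first repeat (s1 seen earlier)
  step 3: s1  (read c: s1→s1)
  step 4: s1  (read c: s1→s1)
  step 5: s1  (read c: s1→s1)
  step 6: s2  (read b: s1→s2)

The earliest repeat is at step j = 2: M is in s1, which it already visited at step i = 1.
With |Q| = 6, pigeonhole forces a state repeat no later than step 6; the substring read between the first and second visits to that state can be pumped.

s1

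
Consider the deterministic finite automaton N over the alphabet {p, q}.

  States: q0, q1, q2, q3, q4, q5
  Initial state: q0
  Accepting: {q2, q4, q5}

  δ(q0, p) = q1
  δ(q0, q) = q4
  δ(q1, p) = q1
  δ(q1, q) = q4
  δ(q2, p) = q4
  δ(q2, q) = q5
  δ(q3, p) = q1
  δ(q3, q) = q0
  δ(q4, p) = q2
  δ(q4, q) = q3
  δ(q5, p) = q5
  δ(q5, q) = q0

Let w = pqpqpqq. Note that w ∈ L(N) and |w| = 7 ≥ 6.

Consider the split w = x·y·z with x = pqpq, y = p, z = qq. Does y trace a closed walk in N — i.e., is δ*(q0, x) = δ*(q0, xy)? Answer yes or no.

yes

State sequence: q0 -p-> q1 -q-> q4 -p-> q2 -q-> q5 -p-> q5

After x (step 4): q5. After xy (step 5): q5.
They match, so y = p drives N around a cycle from q5 back to itself; pumping y any number of times keeps N in q5 before reading z, and xyⁱz ∈ L(N) for every i ≥ 0.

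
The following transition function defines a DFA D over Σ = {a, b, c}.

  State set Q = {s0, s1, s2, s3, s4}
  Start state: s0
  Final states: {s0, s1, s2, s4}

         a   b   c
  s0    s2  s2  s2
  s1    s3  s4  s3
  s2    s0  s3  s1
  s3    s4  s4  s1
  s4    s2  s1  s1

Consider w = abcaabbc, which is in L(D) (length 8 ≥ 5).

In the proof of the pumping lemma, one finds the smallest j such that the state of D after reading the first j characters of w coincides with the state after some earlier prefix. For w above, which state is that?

Run of D on w = a b c a a b b c:
  step 0: s0  (start)
  step 1: s2  (read a: s0→s2)
  step 2: s3  (read b: s2→s3)
  step 3: s1  (read c: s3→s1)
  step 4: s3  (read a: s1→s3)   ← first repeat (s3 seen earlier)
  step 5: s4  (read a: s3→s4)
  step 6: s1  (read b: s4→s1)
  step 7: s4  (read b: s1→s4)
  step 8: s1  (read c: s4→s1)

The earliest repeat is at step j = 4: D is in s3, which it already visited at step i = 2.

s3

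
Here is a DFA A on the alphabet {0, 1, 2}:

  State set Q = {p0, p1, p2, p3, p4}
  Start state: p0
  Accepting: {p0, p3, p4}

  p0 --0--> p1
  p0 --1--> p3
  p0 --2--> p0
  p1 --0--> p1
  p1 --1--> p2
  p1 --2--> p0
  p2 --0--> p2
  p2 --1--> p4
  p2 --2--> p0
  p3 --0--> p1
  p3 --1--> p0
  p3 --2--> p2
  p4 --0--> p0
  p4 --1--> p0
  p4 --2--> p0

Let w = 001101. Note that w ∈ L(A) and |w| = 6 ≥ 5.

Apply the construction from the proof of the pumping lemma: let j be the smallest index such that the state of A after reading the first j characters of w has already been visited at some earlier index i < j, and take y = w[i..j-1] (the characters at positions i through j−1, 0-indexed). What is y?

0

State sequence: p0 -0-> p1 -0-> p1 -1-> p2 -1-> p4 -0-> p0 -1-> p3
First repeat at step 2: p1 was already visited.

So i = 1, j = 2, giving x = w[0:1] = 0, y = w[1:2] = 0, z = w[2:6] = 1101.
Check: |xy| = 2 ≤ 5 and |y| = 1 ≥ 1. Reading y takes A from p1 back to p1, so every xyⁱz is accepted.
The DFA has 5 states, so the proof of the pumping lemma guarantees a repeated state among the first 5+1 visited; the segment between the two visits is the pumpable y.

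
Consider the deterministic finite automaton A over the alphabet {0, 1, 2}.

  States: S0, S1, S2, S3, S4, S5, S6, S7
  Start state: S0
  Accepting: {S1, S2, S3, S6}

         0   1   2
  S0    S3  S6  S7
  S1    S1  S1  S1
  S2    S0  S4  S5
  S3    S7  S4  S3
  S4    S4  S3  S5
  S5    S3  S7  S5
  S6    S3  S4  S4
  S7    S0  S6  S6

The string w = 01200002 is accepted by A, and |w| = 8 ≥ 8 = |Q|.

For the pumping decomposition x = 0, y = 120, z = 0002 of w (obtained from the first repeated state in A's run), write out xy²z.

xy^2z = 0·120·120·0002 = 01201200002.
Reading y = 120 takes A from S3 back to S3, so after x·y·y the machine is still in S3, and z then leads to the accepting state S3. Hence 01201200002 ∈ L(A).

01201200002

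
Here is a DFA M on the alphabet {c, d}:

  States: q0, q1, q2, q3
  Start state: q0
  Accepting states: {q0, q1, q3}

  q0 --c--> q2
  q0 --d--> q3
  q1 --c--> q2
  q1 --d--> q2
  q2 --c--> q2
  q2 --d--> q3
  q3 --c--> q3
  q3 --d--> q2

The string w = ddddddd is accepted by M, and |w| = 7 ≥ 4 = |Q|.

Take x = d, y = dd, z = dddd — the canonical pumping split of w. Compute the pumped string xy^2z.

ddddddddd

xy^2z = d·dd·dd·dddd = ddddddddd.
Reading y = dd takes M from q3 back to q3, so after x·y·y the machine is still in q3, and z then leads to the accepting state q3. Hence ddddddddd ∈ L(M).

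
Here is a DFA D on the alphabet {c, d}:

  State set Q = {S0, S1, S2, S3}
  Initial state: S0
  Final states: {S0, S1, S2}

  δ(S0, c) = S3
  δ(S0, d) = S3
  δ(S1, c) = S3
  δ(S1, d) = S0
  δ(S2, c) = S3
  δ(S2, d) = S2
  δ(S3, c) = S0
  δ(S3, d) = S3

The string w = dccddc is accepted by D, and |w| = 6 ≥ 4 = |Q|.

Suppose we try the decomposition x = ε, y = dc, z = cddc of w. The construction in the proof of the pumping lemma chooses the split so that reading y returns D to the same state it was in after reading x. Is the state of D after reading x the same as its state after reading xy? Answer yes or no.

Run of D on the first 2 characters of w = d c:
  step 0: S0  (start)
  step 1: S3  (read d: S0→S3)
  step 2: S0  (read c: S3→S0)

After x (step 0): S0. After xy (step 2): S0.
They match, so y = dc drives D around a cycle from S0 back to itself; pumping y any number of times keeps D in S0 before reading z, and xyⁱz ∈ L(D) for every i ≥ 0.

yes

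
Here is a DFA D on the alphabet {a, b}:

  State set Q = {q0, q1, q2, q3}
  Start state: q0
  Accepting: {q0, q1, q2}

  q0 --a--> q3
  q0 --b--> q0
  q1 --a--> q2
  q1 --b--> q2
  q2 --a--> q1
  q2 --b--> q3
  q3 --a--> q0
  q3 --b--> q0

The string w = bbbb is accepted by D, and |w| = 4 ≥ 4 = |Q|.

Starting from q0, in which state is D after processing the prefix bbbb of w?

Run of D on the first 4 characters of w = b b b b:
  step 0: q0  (start)
  step 1: q0  (read b: q0→q0)
  step 2: q0  (read b: q0→q0)
  step 3: q0  (read b: q0→q0)
  step 4: q0  (read b: q0→q0)

After reading 4 characters, D is in state q0.

q0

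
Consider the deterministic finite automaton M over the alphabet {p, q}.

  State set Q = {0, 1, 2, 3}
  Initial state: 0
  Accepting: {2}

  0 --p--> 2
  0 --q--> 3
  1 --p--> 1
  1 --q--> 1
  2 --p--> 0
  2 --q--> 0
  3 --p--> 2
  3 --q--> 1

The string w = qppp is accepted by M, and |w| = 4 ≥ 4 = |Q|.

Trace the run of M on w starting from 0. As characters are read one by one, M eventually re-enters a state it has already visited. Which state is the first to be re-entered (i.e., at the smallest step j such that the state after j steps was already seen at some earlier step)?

0

State sequence: 0 -q-> 3 -p-> 2 -p-> 0 -p-> 2
First repeat at step 3: 0 was already visited.

The earliest repeat is at step j = 3: M is in 0, which it already visited at step i = 0.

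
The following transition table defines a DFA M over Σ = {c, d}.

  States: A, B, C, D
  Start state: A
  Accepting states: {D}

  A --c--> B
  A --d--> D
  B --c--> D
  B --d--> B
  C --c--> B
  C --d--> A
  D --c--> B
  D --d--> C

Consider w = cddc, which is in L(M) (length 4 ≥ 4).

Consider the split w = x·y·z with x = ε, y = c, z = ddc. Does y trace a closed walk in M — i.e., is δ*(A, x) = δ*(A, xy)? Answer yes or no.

no

State sequence: A -c-> B

After x (step 0): A. After xy (step 1): B.
They differ (A ≠ B), so y is not a cycle from the state after x; this split is not the one the pumping-lemma construction produces, and pumping y need not keep the string in L(M).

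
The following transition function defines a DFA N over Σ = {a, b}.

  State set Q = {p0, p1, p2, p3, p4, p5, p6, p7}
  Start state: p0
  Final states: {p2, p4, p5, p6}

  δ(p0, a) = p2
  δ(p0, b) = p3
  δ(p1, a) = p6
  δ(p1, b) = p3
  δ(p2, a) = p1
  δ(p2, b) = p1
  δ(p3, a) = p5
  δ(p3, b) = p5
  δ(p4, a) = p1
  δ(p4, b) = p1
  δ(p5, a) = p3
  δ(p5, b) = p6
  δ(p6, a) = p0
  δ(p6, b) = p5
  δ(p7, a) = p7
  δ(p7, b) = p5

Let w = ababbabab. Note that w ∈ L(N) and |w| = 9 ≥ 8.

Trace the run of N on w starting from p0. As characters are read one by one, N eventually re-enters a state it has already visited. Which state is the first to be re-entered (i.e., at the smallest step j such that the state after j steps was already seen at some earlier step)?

p6

Run of N on w = a b a b b a b a b:
  step 0: p0  (start)
  step 1: p2  (read a: p0→p2)
  step 2: p1  (read b: p2→p1)
  step 3: p6  (read a: p1→p6)
  step 4: p5  (read b: p6→p5)
  step 5: p6  (read b: p5→p6)   ← first repeat (p6 seen earlier)
  step 6: p0  (read a: p6→p0)
  step 7: p3  (read b: p0→p3)
  step 8: p5  (read a: p3→p5)
  step 9: p6  (read b: p5→p6)

The earliest repeat is at step j = 5: N is in p6, which it already visited at step i = 3.
The DFA has 8 states, so the proof of the pumping lemma guarantees a repeated state among the first 8+1 visited; the segment between the two visits is the pumpable y.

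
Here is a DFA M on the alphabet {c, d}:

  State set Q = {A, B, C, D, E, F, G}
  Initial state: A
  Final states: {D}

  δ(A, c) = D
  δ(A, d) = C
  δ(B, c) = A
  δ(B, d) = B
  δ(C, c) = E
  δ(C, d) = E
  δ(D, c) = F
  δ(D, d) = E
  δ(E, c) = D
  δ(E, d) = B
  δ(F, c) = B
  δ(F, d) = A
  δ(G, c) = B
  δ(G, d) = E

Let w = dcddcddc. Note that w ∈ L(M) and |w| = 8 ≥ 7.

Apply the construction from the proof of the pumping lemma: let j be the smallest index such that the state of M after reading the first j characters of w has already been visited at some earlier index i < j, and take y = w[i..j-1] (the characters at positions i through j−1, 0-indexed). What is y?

d

State sequence: A -d-> C -c-> E -d-> B -d-> B -c-> A -d-> C -d-> E -c-> D
First repeat at step 4: B was already visited.

So i = 3, j = 4, giving x = w[0:3] = dcd, y = w[3:4] = d, z = w[4:8] = cddc.
Check: |xy| = 4 ≤ 7 and |y| = 1 ≥ 1. Reading y takes M from B back to B, so every xyⁱz is accepted.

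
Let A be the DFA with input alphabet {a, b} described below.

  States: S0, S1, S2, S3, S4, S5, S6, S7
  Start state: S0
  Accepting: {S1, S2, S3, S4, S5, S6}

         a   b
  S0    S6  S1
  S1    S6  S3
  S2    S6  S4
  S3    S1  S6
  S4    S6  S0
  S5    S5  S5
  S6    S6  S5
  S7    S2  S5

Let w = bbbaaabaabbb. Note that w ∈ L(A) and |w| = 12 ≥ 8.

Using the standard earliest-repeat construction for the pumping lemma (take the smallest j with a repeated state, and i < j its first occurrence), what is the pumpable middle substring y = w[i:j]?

Run of A on w = b b b a a a b a a b b b:
  step 0: S0  (start)
  step 1: S1  (read b: S0→S1)
  step 2: S3  (read b: S1→S3)
  step 3: S6  (read b: S3→S6)
  step 4: S6  (read a: S6→S6)   ← first repeat (S6 seen earlier)
  step 5: S6  (read a: S6→S6)
  step 6: S6  (read a: S6→S6)
  step 7: S5  (read b: S6→S5)
  step 8: S5  (read a: S5→S5)
  step 9: S5  (read a: S5→S5)
  step 10: S5  (read b: S5→S5)
  step 11: S5  (read b: S5→S5)
  step 12: S5  (read b: S5→S5)

So i = 3, j = 4, giving x = w[0:3] = bbb, y = w[3:4] = a, z = w[4:12] = aabaabbb.
Check: |xy| = 4 ≤ 8 and |y| = 1 ≥ 1. Reading y takes A from S6 back to S6, so every xyⁱz is accepted.
The DFA has 8 states, so the proof of the pumping lemma guarantees a repeated state among the first 8+1 visited; the segment between the two visits is the pumpable y.

a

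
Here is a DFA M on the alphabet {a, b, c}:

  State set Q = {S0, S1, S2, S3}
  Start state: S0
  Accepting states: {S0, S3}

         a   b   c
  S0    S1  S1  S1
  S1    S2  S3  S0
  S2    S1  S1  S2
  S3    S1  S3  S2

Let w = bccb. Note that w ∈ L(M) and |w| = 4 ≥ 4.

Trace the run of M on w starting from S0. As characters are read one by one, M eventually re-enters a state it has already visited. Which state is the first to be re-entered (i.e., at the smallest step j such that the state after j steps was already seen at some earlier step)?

S0

State sequence: S0 -b-> S1 -c-> S0 -c-> S1 -b-> S3
First repeat at step 2: S0 was already visited.

The earliest repeat is at step j = 2: M is in S0, which it already visited at step i = 0.
Since M has 4 states, any run of length ≥ 4 visits 4+1 states, so by pigeonhole some state repeats within the first 4 steps — that repeat gives the pumpable loop.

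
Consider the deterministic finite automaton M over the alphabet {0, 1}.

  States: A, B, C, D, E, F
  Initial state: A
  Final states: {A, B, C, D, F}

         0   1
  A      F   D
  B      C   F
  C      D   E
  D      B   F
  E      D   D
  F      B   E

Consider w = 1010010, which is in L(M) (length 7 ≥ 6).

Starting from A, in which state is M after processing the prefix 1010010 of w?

D

Run of M on the first 7 characters of w = 1 0 1 0 0 1 0:
  step 0: A  (start)
  step 1: D  (read 1: A→D)
  step 2: B  (read 0: D→B)
  step 3: F  (read 1: B→F)
  step 4: B  (read 0: F→B)
  step 5: C  (read 0: B→C)
  step 6: E  (read 1: C→E)
  step 7: D  (read 0: E→D)

After reading 7 characters, M is in state D.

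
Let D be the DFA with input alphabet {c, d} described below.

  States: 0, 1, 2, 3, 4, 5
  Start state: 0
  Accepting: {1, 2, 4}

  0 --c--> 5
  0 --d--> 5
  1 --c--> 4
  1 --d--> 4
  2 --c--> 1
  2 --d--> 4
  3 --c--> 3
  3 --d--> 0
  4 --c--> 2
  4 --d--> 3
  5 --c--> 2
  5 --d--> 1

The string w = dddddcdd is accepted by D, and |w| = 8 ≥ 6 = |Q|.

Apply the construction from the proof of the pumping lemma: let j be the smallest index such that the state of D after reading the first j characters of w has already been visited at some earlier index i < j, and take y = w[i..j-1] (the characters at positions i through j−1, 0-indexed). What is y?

ddddd

Run of D on w = d d d d d c d d:
  step 0: 0  (start)
  step 1: 5  (read d: 0→5)
  step 2: 1  (read d: 5→1)
  step 3: 4  (read d: 1→4)
  step 4: 3  (read d: 4→3)
  step 5: 0  (read d: 3→0)   ← first repeat (0 seen earlier)
  step 6: 5  (read c: 0→5)
  step 7: 1  (read d: 5→1)
  step 8: 4  (read d: 1→4)

So i = 0, j = 5, giving x = w[0:0] = ε, y = w[0:5] = ddddd, z = w[5:8] = cdd.
Check: |xy| = 5 ≤ 6 and |y| = 5 ≥ 1. Reading y takes D from 0 back to 0, so every xyⁱz is accepted.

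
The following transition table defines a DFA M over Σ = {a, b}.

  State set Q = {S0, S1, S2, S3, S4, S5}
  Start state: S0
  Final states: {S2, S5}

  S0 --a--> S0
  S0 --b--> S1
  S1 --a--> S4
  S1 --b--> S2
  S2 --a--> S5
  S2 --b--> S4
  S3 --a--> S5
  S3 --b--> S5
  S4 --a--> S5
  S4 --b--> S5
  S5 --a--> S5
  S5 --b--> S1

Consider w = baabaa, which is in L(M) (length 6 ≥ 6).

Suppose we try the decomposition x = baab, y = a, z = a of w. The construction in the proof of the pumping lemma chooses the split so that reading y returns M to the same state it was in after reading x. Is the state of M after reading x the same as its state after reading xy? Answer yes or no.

no

Run of M on the first 5 characters of w = b a a b a:
  step 0: S0  (start)
  step 1: S1  (read b: S0→S1)
  step 2: S4  (read a: S1→S4)
  step 3: S5  (read a: S4→S5)
  step 4: S1  (read b: S5→S1)
  step 5: S4  (read a: S1→S4)

After x (step 4): S1. After xy (step 5): S4.
They differ (S1 ≠ S4), so y is not a cycle from the state after x; this split is not the one the pumping-lemma construction produces, and pumping y need not keep the string in L(M).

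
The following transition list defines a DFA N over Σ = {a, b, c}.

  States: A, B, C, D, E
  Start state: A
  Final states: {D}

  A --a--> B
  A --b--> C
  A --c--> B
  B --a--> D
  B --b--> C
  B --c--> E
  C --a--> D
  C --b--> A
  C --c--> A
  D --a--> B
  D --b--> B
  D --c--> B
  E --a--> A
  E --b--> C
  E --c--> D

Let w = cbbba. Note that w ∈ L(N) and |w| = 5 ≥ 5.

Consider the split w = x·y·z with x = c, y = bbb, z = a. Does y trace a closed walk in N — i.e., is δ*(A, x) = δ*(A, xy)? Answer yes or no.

no

Run of N on the first 4 characters of w = c b b b:
  step 0: A  (start)
  step 1: B  (read c: A→B)
  step 2: C  (read b: B→C)
  step 3: A  (read b: C→A)
  step 4: C  (read b: A→C)

After x (step 1): B. After xy (step 4): C.
They differ (B ≠ C), so y is not a cycle from the state after x; this split is not the one the pumping-lemma construction produces, and pumping y need not keep the string in L(N).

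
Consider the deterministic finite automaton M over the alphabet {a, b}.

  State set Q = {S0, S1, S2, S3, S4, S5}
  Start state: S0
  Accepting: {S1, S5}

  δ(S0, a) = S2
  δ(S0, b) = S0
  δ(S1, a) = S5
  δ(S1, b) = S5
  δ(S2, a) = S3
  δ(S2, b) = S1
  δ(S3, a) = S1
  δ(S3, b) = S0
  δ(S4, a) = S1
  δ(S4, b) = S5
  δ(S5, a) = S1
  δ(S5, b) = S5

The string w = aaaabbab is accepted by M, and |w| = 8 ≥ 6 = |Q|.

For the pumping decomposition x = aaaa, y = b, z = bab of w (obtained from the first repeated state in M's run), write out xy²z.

aaaabbbab

xy^2z = aaaa·b·b·bab = aaaabbbab.
Reading y = b takes M from S5 back to S5, so after x·y·y the machine is still in S5, and z then leads to the accepting state S5. Hence aaaabbbab ∈ L(M).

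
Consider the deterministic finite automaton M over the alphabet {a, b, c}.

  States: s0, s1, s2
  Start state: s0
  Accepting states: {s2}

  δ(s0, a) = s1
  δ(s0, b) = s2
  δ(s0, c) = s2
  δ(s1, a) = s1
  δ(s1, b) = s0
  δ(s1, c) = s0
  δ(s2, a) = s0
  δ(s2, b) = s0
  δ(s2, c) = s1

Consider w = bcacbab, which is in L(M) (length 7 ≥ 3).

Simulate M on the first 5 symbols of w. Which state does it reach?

Run of M on the first 5 characters of w = b c a c b:
  step 0: s0  (start)
  step 1: s2  (read b: s0→s2)
  step 2: s1  (read c: s2→s1)
  step 3: s1  (read a: s1→s1)
  step 4: s0  (read c: s1→s0)
  step 5: s2  (read b: s0→s2)

After reading 5 characters, M is in state s2.

s2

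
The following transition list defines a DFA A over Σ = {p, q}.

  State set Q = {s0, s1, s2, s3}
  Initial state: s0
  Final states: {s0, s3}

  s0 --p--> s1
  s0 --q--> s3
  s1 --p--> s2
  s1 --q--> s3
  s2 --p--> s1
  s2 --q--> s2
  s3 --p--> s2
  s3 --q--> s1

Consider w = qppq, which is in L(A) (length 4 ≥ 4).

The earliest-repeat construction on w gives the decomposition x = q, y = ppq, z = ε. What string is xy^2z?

xy^2z = q·ppq·ppq·ε = qppqppq.
Reading y = ppq takes A from s3 back to s3, so after x·y·y the machine is still in s3, and z then leads to the accepting state s3. Hence qppqppq ∈ L(A).

qppqppq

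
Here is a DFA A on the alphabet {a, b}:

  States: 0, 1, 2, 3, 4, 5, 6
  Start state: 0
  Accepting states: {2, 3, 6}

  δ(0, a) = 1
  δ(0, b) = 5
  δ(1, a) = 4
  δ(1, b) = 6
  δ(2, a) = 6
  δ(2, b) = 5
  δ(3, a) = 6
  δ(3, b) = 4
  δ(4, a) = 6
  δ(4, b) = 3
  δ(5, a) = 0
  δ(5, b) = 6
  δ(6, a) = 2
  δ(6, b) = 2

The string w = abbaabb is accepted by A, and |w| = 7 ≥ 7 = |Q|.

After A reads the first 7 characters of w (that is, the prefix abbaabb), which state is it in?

6

Run of A on the first 7 characters of w = a b b a a b b:
  step 0: 0  (start)
  step 1: 1  (read a: 0→1)
  step 2: 6  (read b: 1→6)
  step 3: 2  (read b: 6→2)
  step 4: 6  (read a: 2→6)
  step 5: 2  (read a: 6→2)
  step 6: 5  (read b: 2→5)
  step 7: 6  (read b: 5→6)

After reading 7 characters, A is in state 6.
(This kind of state-tracing is the core of the pumping-lemma construction: with 7 states, pigeonhole forces a repeat within the first 7 steps.)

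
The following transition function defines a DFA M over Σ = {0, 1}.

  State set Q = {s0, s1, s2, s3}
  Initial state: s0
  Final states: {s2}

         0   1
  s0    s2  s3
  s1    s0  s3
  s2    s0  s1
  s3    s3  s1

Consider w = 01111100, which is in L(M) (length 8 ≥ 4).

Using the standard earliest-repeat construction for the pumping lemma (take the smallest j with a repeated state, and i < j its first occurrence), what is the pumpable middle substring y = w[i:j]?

11

Run of M on w = 0 1 1 1 1 1 0 0:
  step 0: s0  (start)
  step 1: s2  (read 0: s0→s2)
  step 2: s1  (read 1: s2→s1)
  step 3: s3  (read 1: s1→s3)
  step 4: s1  (read 1: s3→s1)   ← first repeat (s1 seen earlier)
  step 5: s3  (read 1: s1→s3)
  step 6: s1  (read 1: s3→s1)
  step 7: s0  (read 0: s1→s0)
  step 8: s2  (read 0: s0→s2)

So i = 2, j = 4, giving x = w[0:2] = 01, y = w[2:4] = 11, z = w[4:8] = 1100.
Check: |xy| = 4 ≤ 4 and |y| = 2 ≥ 1. Reading y takes M from s1 back to s1, so every xyⁱz is accepted.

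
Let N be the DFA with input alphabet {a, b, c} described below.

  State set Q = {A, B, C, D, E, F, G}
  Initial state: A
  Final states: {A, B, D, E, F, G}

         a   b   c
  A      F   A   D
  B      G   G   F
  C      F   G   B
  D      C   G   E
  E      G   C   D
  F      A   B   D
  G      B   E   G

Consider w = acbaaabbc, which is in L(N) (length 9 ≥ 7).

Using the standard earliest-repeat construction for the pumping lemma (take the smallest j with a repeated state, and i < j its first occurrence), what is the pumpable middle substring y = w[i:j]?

aa

State sequence: A -a-> F -c-> D -b-> G -a-> B -a-> G -a-> B -b-> G -b-> E -c-> D
First repeat at step 5: G was already visited.

So i = 3, j = 5, giving x = w[0:3] = acb, y = w[3:5] = aa, z = w[5:9] = abbc.
Check: |xy| = 5 ≤ 7 and |y| = 2 ≥ 1. Reading y takes N from G back to G, so every xyⁱz is accepted.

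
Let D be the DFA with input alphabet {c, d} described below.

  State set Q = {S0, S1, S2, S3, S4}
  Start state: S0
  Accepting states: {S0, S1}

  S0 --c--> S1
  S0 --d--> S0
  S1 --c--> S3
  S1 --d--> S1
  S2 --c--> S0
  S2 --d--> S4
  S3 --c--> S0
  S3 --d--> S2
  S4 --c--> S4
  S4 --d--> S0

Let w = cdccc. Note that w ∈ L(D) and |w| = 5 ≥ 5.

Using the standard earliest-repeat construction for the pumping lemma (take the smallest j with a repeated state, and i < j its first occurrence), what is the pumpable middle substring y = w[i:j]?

d

State sequence: S0 -c-> S1 -d-> S1 -c-> S3 -c-> S0 -c-> S1
First repeat at step 2: S1 was already visited.

So i = 1, j = 2, giving x = w[0:1] = c, y = w[1:2] = d, z = w[2:5] = ccc.
Check: |xy| = 2 ≤ 5 and |y| = 1 ≥ 1. Reading y takes D from S1 back to S1, so every xyⁱz is accepted.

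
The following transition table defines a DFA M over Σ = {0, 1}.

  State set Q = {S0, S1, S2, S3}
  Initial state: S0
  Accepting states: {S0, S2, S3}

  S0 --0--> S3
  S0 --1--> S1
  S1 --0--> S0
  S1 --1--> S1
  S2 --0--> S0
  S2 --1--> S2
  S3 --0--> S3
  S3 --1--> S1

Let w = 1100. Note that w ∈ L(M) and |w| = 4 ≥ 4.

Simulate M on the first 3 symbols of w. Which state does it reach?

Run of M on the first 3 characters of w = 1 1 0:
  step 0: S0  (start)
  step 1: S1  (read 1: S0→S1)
  step 2: S1  (read 1: S1→S1)
  step 3: S0  (read 0: S1→S0)

After reading 3 characters, M is in state S0.

S0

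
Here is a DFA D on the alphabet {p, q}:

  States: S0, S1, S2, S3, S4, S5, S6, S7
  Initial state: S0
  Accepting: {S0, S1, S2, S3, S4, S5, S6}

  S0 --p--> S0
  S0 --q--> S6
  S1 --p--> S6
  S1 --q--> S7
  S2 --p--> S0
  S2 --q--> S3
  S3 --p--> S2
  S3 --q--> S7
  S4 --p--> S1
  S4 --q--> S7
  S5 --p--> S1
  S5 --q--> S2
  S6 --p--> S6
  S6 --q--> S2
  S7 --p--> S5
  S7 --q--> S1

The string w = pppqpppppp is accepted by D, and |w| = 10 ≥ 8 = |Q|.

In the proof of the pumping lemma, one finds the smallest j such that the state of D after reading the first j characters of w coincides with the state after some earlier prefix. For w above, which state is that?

State sequence: S0 -p-> S0 -p-> S0 -p-> S0 -q-> S6 -p-> S6 -p-> S6 -p-> S6 -p-> S6 -p-> S6 -p-> S6
First repeat at step 1: S0 was already visited.

The earliest repeat is at step j = 1: D is in S0, which it already visited at step i = 0.
The DFA has 8 states, so the proof of the pumping lemma guarantees a repeated state among the first 8+1 visited; the segment between the two visits is the pumpable y.

S0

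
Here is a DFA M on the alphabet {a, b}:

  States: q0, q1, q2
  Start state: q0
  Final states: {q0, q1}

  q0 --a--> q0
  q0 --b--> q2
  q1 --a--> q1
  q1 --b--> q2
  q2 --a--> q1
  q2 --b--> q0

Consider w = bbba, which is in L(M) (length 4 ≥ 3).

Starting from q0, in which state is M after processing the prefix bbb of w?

State sequence: q0 -b-> q2 -b-> q0 -b-> q2

After reading 3 characters, M is in state q2.
(This kind of state-tracing is the core of the pumping-lemma construction: with 3 states, pigeonhole forces a repeat within the first 3 steps.)

q2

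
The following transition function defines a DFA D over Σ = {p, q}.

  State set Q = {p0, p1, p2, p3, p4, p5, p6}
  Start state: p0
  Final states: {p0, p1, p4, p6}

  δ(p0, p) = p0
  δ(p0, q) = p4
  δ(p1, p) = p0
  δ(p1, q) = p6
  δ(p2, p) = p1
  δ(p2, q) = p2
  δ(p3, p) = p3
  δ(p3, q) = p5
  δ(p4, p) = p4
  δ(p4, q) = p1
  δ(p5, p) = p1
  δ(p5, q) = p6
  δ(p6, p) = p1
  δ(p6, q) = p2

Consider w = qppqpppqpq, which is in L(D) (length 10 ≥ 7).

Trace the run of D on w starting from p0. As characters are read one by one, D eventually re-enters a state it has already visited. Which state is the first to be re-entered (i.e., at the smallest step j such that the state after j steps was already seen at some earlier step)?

p4

State sequence: p0 -q-> p4 -p-> p4 -p-> p4 -q-> p1 -p-> p0 -p-> p0 -p-> p0 -q-> p4 -p-> p4 -q-> p1
First repeat at step 2: p4 was already visited.

The earliest repeat is at step j = 2: D is in p4, which it already visited at step i = 1.
The DFA has 7 states, so the proof of the pumping lemma guarantees a repeated state among the first 7+1 visited; the segment between the two visits is the pumpable y.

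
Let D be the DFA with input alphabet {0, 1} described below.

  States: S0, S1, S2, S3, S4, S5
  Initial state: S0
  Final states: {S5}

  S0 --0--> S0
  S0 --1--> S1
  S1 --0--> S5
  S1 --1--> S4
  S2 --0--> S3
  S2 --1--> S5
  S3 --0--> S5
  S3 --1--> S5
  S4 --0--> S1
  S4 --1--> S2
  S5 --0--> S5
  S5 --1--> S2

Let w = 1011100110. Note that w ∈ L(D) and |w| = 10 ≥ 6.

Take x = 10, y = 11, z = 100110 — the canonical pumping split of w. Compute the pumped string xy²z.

101111100110

xy^2z = 10·11·11·100110 = 101111100110.
Reading y = 11 takes D from S5 back to S5, so after x·y·y the machine is still in S5, and z then leads to the accepting state S5. Hence 101111100110 ∈ L(D).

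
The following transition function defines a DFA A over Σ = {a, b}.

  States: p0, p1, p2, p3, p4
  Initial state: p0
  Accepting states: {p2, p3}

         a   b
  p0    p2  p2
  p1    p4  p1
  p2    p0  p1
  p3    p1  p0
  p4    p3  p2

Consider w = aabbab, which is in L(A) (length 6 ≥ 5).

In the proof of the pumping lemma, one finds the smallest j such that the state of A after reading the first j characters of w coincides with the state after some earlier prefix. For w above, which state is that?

p0

State sequence: p0 -a-> p2 -a-> p0 -b-> p2 -b-> p1 -a-> p4 -b-> p2
First repeat at step 2: p0 was already visited.

The earliest repeat is at step j = 2: A is in p0, which it already visited at step i = 0.
Pumping length from the standard proof: p = 5 (the number of states). The repeated state found above gives |xy| = j ≤ 5 and |y| = j − i ≥ 1.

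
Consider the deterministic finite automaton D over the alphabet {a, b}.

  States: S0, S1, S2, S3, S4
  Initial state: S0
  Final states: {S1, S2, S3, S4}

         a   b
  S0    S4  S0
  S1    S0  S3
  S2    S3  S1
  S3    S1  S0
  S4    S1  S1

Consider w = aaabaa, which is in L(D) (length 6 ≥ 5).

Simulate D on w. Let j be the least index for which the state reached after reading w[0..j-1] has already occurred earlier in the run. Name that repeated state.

Run of D on w = a a a b a a:
  step 0: S0  (start)
  step 1: S4  (read a: S0→S4)
  step 2: S1  (read a: S4→S1)
  step 3: S0  (read a: S1→S0)   ← first repeat (S0 seen earlier)
  step 4: S0  (read b: S0→S0)
  step 5: S4  (read a: S0→S4)
  step 6: S1  (read a: S4→S1)

The earliest repeat is at step j = 3: D is in S0, which it already visited at step i = 0.
Since D has 5 states, any run of length ≥ 5 visits 5+1 states, so by pigeonhole some state repeats within the first 5 steps — that repeat gives the pumpable loop.

S0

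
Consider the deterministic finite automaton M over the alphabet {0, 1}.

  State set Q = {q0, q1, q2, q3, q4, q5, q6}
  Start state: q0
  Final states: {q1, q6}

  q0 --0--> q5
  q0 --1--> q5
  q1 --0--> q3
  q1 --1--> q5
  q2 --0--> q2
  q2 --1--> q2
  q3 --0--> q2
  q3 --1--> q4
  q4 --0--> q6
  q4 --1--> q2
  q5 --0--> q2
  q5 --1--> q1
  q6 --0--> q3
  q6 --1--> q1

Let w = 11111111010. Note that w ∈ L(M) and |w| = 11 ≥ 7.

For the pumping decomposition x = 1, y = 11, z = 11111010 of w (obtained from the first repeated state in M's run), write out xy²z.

1111111111010

xy^2z = 1·11·11·11111010 = 1111111111010.
Reading y = 11 takes M from q5 back to q5, so after x·y·y the machine is still in q5, and z then leads to the accepting state q6. Hence 1111111111010 ∈ L(M).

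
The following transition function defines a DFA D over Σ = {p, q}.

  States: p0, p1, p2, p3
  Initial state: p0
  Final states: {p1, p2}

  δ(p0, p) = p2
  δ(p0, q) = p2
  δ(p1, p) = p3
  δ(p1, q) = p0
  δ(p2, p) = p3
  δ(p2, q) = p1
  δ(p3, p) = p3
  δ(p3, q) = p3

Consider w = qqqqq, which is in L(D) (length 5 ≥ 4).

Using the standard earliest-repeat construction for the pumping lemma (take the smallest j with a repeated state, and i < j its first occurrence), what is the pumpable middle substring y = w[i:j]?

Run of D on w = q q q q q:
  step 0: p0  (start)
  step 1: p2  (read q: p0→p2)
  step 2: p1  (read q: p2→p1)
  step 3: p0  (read q: p1→p0)   ← first repeat (p0 seen earlier)
  step 4: p2  (read q: p0→p2)
  step 5: p1  (read q: p2→p1)

So i = 0, j = 3, giving x = w[0:0] = ε, y = w[0:3] = qqq, z = w[3:5] = qq.
Check: |xy| = 3 ≤ 4 and |y| = 3 ≥ 1. Reading y takes D from p0 back to p0, so every xyⁱz is accepted.

qqq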